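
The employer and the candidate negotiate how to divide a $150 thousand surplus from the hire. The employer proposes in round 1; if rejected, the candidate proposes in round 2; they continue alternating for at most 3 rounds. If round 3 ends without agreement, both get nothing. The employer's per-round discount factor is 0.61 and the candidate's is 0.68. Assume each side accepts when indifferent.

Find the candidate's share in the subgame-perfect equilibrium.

39.78

Work backward from the last round.
Round 3 (the employer proposes): rejection yields 0 for the candidate; the employer offers 0 and keeps 150.
Round 2 (the candidate proposes): the employer can get 150 next round, worth 0.61 × 150 = 91.5 now; the candidate offers that and keeps 58.5.
Round 1 (the employer proposes): the candidate can get 58.5 next round, worth 0.68 × 58.5 = 39.78 now, so the employer offers 39.78, keeping 110.22.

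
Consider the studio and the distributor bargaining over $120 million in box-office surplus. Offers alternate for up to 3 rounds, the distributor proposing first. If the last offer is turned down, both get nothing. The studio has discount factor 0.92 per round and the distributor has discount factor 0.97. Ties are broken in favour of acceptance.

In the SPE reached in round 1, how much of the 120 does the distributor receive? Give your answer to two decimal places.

116.69

By backward induction:
Round 3 (the distributor proposes): rejection yields 0 for the studio; the distributor offers 0 and keeps 120.
Round 2 (the studio proposes): the distributor can get 120 next round, worth 0.97 × 120 = 116.4 now. The studio offers 116.4 and keeps 120 − 116.4 = 3.6.
Round 1 (the distributor proposes): the studio can get 3.6 next round, worth 0.92 × 3.6 = 3.312 now; the distributor offers that and keeps 116.688.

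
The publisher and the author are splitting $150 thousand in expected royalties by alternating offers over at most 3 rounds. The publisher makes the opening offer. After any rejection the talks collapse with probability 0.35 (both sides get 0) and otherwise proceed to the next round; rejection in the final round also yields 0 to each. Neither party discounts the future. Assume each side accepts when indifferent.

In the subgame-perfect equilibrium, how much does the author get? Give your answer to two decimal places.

34.13

Round 3 (the publisher proposes): rejection yields 0 for the author; the publisher offers 0 and keeps 150.
Round 2 (the author proposes): rejecting gives the publisher an expected 0.65 × 150 = 97.5; the author offers that and keeps 52.5.
Round 1 (the publisher proposes): rejecting gives the author an expected 0.65 × 52.5 = 34.125; the publisher offers that and keeps 115.875.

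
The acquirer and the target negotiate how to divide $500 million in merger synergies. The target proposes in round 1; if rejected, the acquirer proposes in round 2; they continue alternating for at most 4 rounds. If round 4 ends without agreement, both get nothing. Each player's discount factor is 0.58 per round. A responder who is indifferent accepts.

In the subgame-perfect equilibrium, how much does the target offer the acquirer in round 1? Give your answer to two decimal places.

Round 4 (the acquirer proposes): the target will accept anything ≥ 0, so the acquirer offers 0 and keeps 500.
Round 3 (the target proposes): the acquirer can get 500 next round, worth 0.58 × 500 = 290 now, so the target offers 290, keeping 210.
Round 2 (the acquirer proposes): the target can get 210 next round, worth 0.58 × 210 = 121.8 now. The acquirer offers 121.8 and keeps 500 − 121.8 = 378.2.
Round 1 (the target proposes): the acquirer can get 378.2 next round, worth 0.58 × 378.2 = 219.356 now, so the target offers 219.356, keeping 280.644.

219.36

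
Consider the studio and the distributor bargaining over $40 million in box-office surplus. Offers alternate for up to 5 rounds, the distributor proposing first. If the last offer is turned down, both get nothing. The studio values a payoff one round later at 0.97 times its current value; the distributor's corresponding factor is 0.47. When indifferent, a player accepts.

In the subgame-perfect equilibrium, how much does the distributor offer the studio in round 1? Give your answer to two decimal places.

Round 5 (the distributor proposes): rejection yields 0 for the studio; the distributor offers 0 and keeps 40.
Round 4 (the studio proposes): the distributor can get 40 next round, worth 0.47 × 40 = 18.8 now; the studio offers that and keeps 21.2.
Round 3 (the distributor proposes): the studio can get 21.2 next round, worth 0.97 × 21.2 = 20.564 now, so the distributor offers 20.564, keeping 19.436.
Round 2 (the studio proposes): the distributor can get 19.436 next round, worth 0.47 × 19.436 = 9.13492 now, so the studio offers 9.13492, keeping 30.86508.
Round 1 (the distributor proposes): the studio can get 30.86508 next round, worth 0.97 × 30.86508 = 29.9391276 now; the distributor offers that and keeps 10.0608724.

29.94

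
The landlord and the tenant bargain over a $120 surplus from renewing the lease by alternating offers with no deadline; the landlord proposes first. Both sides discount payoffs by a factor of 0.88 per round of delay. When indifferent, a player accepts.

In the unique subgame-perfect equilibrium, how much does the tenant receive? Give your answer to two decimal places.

Let x be the landlord's share when the landlord proposes and y be the tenant's share when the tenant proposes.
The tenant accepts iff offered ≥ 0.88·y, so x = 120 − 0.88y. Symmetrically y = 120 − 0.88x.
Substituting: x = 120 − 0.88(120 − 0.88x), giving x(1 − 0.88·0.88) = 120(1 − 0.88).
So x = 120 × 0.12 / 0.2256 ≈ 63.8298, and the tenant receives 120 − x ≈ 56.1702.

56.17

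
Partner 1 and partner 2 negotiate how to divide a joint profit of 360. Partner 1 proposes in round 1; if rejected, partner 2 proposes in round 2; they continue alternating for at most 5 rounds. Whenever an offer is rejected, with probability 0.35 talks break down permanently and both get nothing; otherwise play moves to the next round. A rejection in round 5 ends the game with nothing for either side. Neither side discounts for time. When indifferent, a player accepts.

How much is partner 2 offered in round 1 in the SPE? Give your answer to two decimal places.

116.50

Round 5 (partner 1 proposes): partner 2 will accept anything ≥ 0, so partner 1 offers 0 and keeps 360.
Round 4 (partner 2 proposes): rejecting gives partner 1 an expected 0.65 × 360 = 234; partner 2 offers that and keeps 126.
Round 3 (partner 1 proposes): rejecting gives partner 2 an expected 0.65 × 126 = 81.9; partner 1 offers that and keeps 278.1.
Round 2 (partner 2 proposes): rejecting gives partner 1 an expected 0.65 × 278.1 = 180.765, so partner 2 offers 180.765, keeping 179.235.
Round 1 (partner 1 proposes): rejecting gives partner 2 an expected 0.65 × 179.235 = 116.50275. Partner 1 offers 116.50275 and keeps 360 − 116.50275 = 243.49725.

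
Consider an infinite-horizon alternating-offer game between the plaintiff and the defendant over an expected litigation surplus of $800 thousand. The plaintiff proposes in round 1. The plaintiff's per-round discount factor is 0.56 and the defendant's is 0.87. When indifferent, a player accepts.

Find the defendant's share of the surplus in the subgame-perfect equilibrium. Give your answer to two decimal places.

597.19

When the plaintiff proposes, the defendant accepts any offer worth at least 0.87 times what the defendant would get by proposing next round; and vice versa.
This gives x = 800 − 0.87y and y = 800 − 0.56x, where x and y are each side's share when it proposes.
Hence (1 − 0.87·0.56)x = 800(1 − 0.87), i.e. 0.5128·x = 104.
x ≈ 202.8081; the defendant's share is 800 − x ≈ 597.1919.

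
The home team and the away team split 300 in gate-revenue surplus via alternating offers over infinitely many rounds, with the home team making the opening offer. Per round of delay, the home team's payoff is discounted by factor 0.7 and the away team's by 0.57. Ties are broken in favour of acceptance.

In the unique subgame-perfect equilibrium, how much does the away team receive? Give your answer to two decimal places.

When the home team proposes, the away team accepts any offer worth at least 0.57 times what the away team would get by proposing next round; and vice versa.
This gives x = 300 − 0.57y and y = 300 − 0.7x, where x and y are each side's share when it proposes.
Hence (1 − 0.57·0.7)x = 300(1 − 0.57), i.e. 0.601·x = 129.
x ≈ 214.6423; the away team's share is 300 − x ≈ 85.3577.

85.36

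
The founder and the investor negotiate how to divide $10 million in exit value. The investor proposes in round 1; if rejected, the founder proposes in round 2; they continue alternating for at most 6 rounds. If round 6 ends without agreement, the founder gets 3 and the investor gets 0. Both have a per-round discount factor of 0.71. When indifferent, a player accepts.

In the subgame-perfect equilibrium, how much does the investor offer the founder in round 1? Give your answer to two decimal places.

4.90

Round 6 (the founder proposes): rejection yields 0 for the investor; the founder offers 0 and keeps 10.
Round 5 (the investor proposes): the founder can get 10 next round, worth 0.71 × 10 = 7.1 now, so the investor offers 7.1, keeping 2.9.
Round 4 (the founder proposes): the investor can get 2.9 next round, worth 0.71 × 2.9 = 2.059 now, so the founder offers 2.059, keeping 7.941.
Round 3 (the investor proposes): the founder can get 7.941 next round, worth 0.71 × 7.941 = 5.63811 now, so the investor offers 5.63811, keeping 4.36189.
Round 2 (the founder proposes): the investor can get 4.36189 next round, worth 0.71 × 4.36189 = 3.0969419 now. The founder offers 3.0969419 and keeps 10 − 3.0969419 = 6.9030581.
Round 1 (the investor proposes): the founder can get 6.9030581 next round, worth 0.71 × 6.9030581 = 4.901171251 now; the investor offers that and keeps 5.098828749.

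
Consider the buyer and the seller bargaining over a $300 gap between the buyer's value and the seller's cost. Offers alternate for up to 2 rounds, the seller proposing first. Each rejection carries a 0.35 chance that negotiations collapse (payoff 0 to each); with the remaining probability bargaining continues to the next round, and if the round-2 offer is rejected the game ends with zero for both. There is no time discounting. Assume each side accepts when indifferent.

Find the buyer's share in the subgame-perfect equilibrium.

Round 2 (the buyer proposes): the seller will accept anything ≥ 0, so the buyer offers 0 and keeps 300.
Round 1 (the seller proposes): rejecting gives the buyer an expected 0.65 × 300 = 195; the seller offers that and keeps 105.

195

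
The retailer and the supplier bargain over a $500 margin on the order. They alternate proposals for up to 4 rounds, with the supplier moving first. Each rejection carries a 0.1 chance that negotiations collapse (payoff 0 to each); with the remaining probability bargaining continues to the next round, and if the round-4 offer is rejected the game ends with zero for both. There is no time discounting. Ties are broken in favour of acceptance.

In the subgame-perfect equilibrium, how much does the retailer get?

409.5

Round 4 (the retailer proposes): the supplier will accept anything ≥ 0, so the retailer offers 0 and keeps 500.
Round 3 (the supplier proposes): rejecting gives the retailer an expected 0.9 × 500 = 450, so the supplier offers 450, keeping 50.
Round 2 (the retailer proposes): rejecting gives the supplier an expected 0.9 × 50 = 45. The retailer offers 45 and keeps 500 − 45 = 455.
Round 1 (the supplier proposes): rejecting gives the retailer an expected 0.9 × 455 = 409.5; the supplier offers that and keeps 90.5.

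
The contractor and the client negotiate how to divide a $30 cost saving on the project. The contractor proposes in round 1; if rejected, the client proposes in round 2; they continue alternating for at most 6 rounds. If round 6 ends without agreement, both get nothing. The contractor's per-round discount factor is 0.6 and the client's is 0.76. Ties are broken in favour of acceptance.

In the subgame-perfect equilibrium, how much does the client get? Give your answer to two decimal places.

Round 6 (the client proposes): rejection yields 0 for the contractor; the client offers 0 and keeps 30.
Round 5 (the contractor proposes): the client can get 30 next round, worth 0.76 × 30 = 22.8 now. The contractor offers 22.8 and keeps 30 − 22.8 = 7.2.
Round 4 (the client proposes): the contractor can get 7.2 next round, worth 0.6 × 7.2 = 4.32 now, so the client offers 4.32, keeping 25.68.
Round 3 (the contractor proposes): the client can get 25.68 next round, worth 0.76 × 25.68 = 19.5168 now. The contractor offers 19.5168 and keeps 30 − 19.5168 = 10.4832.
Round 2 (the client proposes): the contractor can get 10.4832 next round, worth 0.6 × 10.4832 = 6.28992 now. The client offers 6.28992 and keeps 30 − 6.28992 = 23.71008.
Round 1 (the contractor proposes): the client can get 23.71008 next round, worth 0.76 × 23.71008 = 18.0196608 now, so the contractor offers 18.0196608, keeping 11.9803392.

18.02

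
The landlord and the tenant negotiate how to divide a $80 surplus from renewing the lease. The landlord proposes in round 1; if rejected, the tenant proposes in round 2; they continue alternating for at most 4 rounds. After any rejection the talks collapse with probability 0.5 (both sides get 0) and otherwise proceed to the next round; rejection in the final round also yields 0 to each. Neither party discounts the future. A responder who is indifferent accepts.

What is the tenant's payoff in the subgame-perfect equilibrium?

30

Round 4 (the tenant proposes): rejection yields 0 for the landlord; the tenant offers 0 and keeps 80.
Round 3 (the landlord proposes): rejecting gives the tenant an expected 0.5 × 80 = 40; the landlord offers that and keeps 40.
Round 2 (the tenant proposes): rejecting gives the landlord an expected 0.5 × 40 = 20. The tenant offers 20 and keeps 80 − 20 = 60.
Round 1 (the landlord proposes): rejecting gives the tenant an expected 0.5 × 60 = 30; the landlord offers that and keeps 50.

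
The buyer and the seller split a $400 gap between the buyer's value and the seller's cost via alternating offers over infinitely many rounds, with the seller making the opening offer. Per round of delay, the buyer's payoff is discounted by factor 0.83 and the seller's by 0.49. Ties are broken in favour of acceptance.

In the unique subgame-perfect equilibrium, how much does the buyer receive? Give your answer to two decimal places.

When the seller proposes, the buyer accepts any offer worth at least 0.83 times what the buyer would get by proposing next round; and vice versa.
This gives x = 400 − 0.83y and y = 400 − 0.49x, where x and y are each side's share when it proposes.
Hence (1 − 0.83·0.49)x = 400(1 − 0.83), i.e. 0.5933·x = 68.
x ≈ 114.6132; the buyer's share is 400 − x ≈ 285.3868.

285.39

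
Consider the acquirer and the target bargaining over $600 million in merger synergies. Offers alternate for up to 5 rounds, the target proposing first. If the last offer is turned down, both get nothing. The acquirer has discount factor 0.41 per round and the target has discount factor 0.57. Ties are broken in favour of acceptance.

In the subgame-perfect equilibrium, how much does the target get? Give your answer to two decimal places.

469.50

By backward induction:
Round 5 (the target proposes): the acquirer will accept anything ≥ 0, so the target offers 0 and keeps 600.
Round 4 (the acquirer proposes): the target can get 600 next round, worth 0.57 × 600 = 342 now; the acquirer offers that and keeps 258.
Round 3 (the target proposes): the acquirer can get 258 next round, worth 0.41 × 258 = 105.78 now; the target offers that and keeps 494.22.
Round 2 (the acquirer proposes): the target can get 494.22 next round, worth 0.57 × 494.22 = 281.7054 now. The acquirer offers 281.7054 and keeps 600 − 281.7054 = 318.2946.
Round 1 (the target proposes): the acquirer can get 318.2946 next round, worth 0.41 × 318.2946 = 130.500786 now; the target offers that and keeps 469.499214.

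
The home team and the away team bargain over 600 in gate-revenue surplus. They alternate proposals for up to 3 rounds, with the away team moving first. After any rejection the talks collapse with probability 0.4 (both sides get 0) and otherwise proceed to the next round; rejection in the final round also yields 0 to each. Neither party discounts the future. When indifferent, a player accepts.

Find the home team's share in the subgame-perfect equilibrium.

Round 3 (the away team proposes): the home team will accept anything ≥ 0, so the away team offers 0 and keeps 600.
Round 2 (the home team proposes): rejecting gives the away team an expected 0.6 × 600 = 360; the home team offers that and keeps 240.
Round 1 (the away team proposes): rejecting gives the home team an expected 0.6 × 240 = 144. The away team offers 144 and keeps 600 − 144 = 456.

144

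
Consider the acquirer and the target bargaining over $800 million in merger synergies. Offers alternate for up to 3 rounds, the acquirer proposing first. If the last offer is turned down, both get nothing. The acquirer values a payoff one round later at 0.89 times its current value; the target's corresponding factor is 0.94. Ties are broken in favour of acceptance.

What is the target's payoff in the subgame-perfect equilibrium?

By backward induction:
Round 3 (the acquirer proposes): the target will accept anything ≥ 0, so the acquirer offers 0 and keeps 800.
Round 2 (the target proposes): the acquirer can get 800 next round, worth 0.89 × 800 = 712 now, so the target offers 712, keeping 88.
Round 1 (the acquirer proposes): the target can get 88 next round, worth 0.94 × 88 = 82.72 now, so the acquirer offers 82.72, keeping 717.28.

82.72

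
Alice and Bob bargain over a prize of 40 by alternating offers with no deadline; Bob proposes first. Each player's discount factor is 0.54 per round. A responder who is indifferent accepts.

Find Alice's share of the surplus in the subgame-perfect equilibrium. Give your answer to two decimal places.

14.03

In a stationary SPE each proposer offers the other exactly their discounted continuation value.
If Bob keeps x when proposing and Alice keeps y when proposing, then x = 40 − 0.54y and y = 40 − 0.54x.
Solving: x = 40(1 − 0.54) / (1 − 0.54·0.54) = 18.4 / 0.7084 ≈ 25.9740.
Alice gets 40 − 25.9740 ≈ 14.0260.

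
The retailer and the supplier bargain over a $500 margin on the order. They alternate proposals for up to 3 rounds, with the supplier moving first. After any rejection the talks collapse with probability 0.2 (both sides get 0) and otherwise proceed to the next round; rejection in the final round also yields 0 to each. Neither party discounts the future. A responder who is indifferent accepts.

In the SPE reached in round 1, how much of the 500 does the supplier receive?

Round 3 (the supplier proposes): the retailer will accept anything ≥ 0, so the supplier offers 0 and keeps 500.
Round 2 (the retailer proposes): rejecting gives the supplier an expected 0.8 × 500 = 400; the retailer offers that and keeps 100.
Round 1 (the supplier proposes): rejecting gives the retailer an expected 0.8 × 100 = 80, so the supplier offers 80, keeping 420.

420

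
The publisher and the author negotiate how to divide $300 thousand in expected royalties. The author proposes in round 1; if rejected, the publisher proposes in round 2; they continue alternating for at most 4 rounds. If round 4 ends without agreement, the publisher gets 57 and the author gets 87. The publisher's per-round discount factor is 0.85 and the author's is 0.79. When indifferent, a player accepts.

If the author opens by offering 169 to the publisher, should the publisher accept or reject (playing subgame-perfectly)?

Work out the publisher's continuation value if the offer is rejected.
Round 4 (the publisher proposes): the author gets 87 if talks fail, so the publisher offers 87 and keeps 213.
Round 3 (the author proposes): the publisher can get 213 next round, worth 0.85 × 213 = 181.05 now. The author offers 181.05 and keeps 300 − 181.05 = 118.95.
Round 2 (the publisher proposes): the author can get 118.95 next round, worth 0.79 × 118.95 = 93.9705 now; the publisher offers that and keeps 206.0295.
So by rejecting in round 1, the publisher gets 206.0295 next round, worth 0.85 × 206.0295 = 175.125075 now.
Offer 169 < 175.125075, so the publisher rejects.

Reject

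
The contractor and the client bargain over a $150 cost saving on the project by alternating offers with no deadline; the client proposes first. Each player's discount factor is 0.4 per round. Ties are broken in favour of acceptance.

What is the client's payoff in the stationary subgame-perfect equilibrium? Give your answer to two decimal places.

107.14

When the client proposes, the contractor accepts any offer worth at least 0.4 times what the contractor would get by proposing next round; and vice versa.
This gives x = 150 − 0.4y and y = 150 − 0.4x, where x and y are each side's share when it proposes.
Hence (1 − 0.4·0.4)x = 150(1 − 0.4), i.e. 0.84·x = 90.
x ≈ 107.1429; the contractor's share is 150 − x ≈ 42.8571.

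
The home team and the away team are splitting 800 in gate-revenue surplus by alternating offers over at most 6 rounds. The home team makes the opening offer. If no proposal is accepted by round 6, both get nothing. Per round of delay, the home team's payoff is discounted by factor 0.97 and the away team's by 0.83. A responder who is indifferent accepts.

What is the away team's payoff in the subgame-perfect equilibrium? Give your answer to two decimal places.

Round 6 (the away team proposes): rejection yields 0 for the home team; the away team offers 0 and keeps 800.
Round 5 (the home team proposes): the away team can get 800 next round, worth 0.83 × 800 = 664 now, so the home team offers 664, keeping 136.
Round 4 (the away team proposes): the home team can get 136 next round, worth 0.97 × 136 = 131.92 now. The away team offers 131.92 and keeps 800 − 131.92 = 668.08.
Round 3 (the home team proposes): the away team can get 668.08 next round, worth 0.83 × 668.08 = 554.5064 now. The home team offers 554.5064 and keeps 800 − 554.5064 = 245.4936.
Round 2 (the away team proposes): the home team can get 245.4936 next round, worth 0.97 × 245.4936 = 238.128792 now; the away team offers that and keeps 561.871208.
Round 1 (the home team proposes): the away team can get 561.871208 next round, worth 0.83 × 561.871208 = 466.35310264 now, so the home team offers 466.35310264, keeping 333.64689736.

466.35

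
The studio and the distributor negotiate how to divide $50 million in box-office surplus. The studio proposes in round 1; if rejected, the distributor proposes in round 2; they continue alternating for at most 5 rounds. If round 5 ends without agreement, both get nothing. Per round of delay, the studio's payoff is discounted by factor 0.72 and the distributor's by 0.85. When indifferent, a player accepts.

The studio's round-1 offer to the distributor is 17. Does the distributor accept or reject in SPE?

Reject

Round 5 (the studio proposes): the distributor will accept anything ≥ 0, so the studio offers 0 and keeps 50.
Round 4 (the distributor proposes): the studio can get 50 next round, worth 0.72 × 50 = 36 now, so the distributor offers 36, keeping 14.
Round 3 (the studio proposes): the distributor can get 14 next round, worth 0.85 × 14 = 11.9 now, so the studio offers 11.9, keeping 38.1.
Round 2 (the distributor proposes): the studio can get 38.1 next round, worth 0.72 × 38.1 = 27.432 now, so the distributor offers 27.432, keeping 22.568.
So by rejecting in round 1, the distributor gets 22.568 next round, worth 0.85 × 22.568 = 19.1828 now.
Offer 17 < 19.1828, so the distributor rejects.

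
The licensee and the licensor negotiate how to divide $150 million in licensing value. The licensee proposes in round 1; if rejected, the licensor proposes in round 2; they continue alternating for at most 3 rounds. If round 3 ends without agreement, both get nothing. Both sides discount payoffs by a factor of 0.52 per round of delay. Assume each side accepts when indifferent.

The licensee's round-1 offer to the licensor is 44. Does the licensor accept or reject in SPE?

Accept

Work out the licensor's continuation value if the offer is rejected.
Round 3 (the licensee proposes): the licensor will accept anything ≥ 0, so the licensee offers 0 and keeps 150.
Round 2 (the licensor proposes): the licensee can get 150 next round, worth 0.52 × 150 = 78 now, so the licensor offers 78, keeping 72.
So by rejecting in round 1, the licensor gets 72 next round, worth 0.52 × 72 = 37.44 now.
Offer 44 ≥ 37.44, so the licensor accepts.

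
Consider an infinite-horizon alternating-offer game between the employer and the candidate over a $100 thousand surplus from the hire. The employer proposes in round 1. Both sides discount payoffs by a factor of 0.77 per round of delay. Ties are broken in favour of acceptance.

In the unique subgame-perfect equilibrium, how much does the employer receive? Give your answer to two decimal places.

When the employer proposes, the candidate accepts any offer worth at least 0.77 times what the candidate would get by proposing next round; and vice versa.
This gives x = 100 − 0.77y and y = 100 − 0.77x, where x and y are each side's share when it proposes.
Hence (1 − 0.77·0.77)x = 100(1 − 0.77), i.e. 0.4071·x = 23.
x ≈ 56.4972; the candidate's share is 100 − x ≈ 43.5028.

56.50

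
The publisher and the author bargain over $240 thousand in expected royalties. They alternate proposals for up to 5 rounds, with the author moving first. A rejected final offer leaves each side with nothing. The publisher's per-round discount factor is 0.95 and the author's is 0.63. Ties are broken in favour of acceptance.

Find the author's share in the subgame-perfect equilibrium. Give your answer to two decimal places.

Round 5 (the author proposes): rejection yields 0 for the publisher; the author offers 0 and keeps 240.
Round 4 (the publisher proposes): the author can get 240 next round, worth 0.63 × 240 = 151.2 now, so the publisher offers 151.2, keeping 88.8.
Round 3 (the author proposes): the publisher can get 88.8 next round, worth 0.95 × 88.8 = 84.36 now. The author offers 84.36 and keeps 240 − 84.36 = 155.64.
Round 2 (the publisher proposes): the author can get 155.64 next round, worth 0.63 × 155.64 = 98.0532 now. The publisher offers 98.0532 and keeps 240 − 98.0532 = 141.9468.
Round 1 (the author proposes): the publisher can get 141.9468 next round, worth 0.95 × 141.9468 = 134.84946 now; the author offers that and keeps 105.15054.

105.15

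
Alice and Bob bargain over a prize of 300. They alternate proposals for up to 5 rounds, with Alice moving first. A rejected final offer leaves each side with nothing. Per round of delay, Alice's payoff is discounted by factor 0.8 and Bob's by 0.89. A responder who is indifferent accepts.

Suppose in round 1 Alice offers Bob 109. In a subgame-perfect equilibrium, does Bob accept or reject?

Accept

Round 5 (Alice proposes): Bob will accept anything ≥ 0, so Alice offers 0 and keeps 300.
Round 4 (Bob proposes): Alice can get 300 next round, worth 0.8 × 300 = 240 now. Bob offers 240 and keeps 300 − 240 = 60.
Round 3 (Alice proposes): Bob can get 60 next round, worth 0.89 × 60 = 53.4 now, so Alice offers 53.4, keeping 246.6.
Round 2 (Bob proposes): Alice can get 246.6 next round, worth 0.8 × 246.6 = 197.28 now, so Bob offers 197.28, keeping 102.72.
So by rejecting in round 1, Bob gets 102.72 next round, worth 0.89 × 102.72 = 91.4208 now.
Offer 109 ≥ 91.4208, so Bob accepts.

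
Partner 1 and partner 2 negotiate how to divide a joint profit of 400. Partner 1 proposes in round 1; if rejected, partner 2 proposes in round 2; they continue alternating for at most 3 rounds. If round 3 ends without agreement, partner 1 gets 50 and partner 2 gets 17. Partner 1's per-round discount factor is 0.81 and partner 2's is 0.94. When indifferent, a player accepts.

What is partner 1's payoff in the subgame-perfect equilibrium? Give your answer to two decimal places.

315.62

By backward induction:
Round 3 (partner 1 proposes): partner 2 gets 17 if talks fail, so partner 1 offers 17 and keeps 383.
Round 2 (partner 2 proposes): partner 1 can get 383 next round, worth 0.81 × 383 = 310.23 now. Partner 2 offers 310.23 and keeps 400 − 310.23 = 89.77.
Round 1 (partner 1 proposes): partner 2 can get 89.77 next round, worth 0.94 × 89.77 = 84.3838 now; partner 1 offers that and keeps 315.6162.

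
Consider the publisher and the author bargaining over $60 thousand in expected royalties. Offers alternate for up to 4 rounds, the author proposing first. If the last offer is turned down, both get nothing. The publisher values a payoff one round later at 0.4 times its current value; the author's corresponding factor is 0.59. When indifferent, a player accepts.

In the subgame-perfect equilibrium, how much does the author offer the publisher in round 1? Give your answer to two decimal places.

Round 4 (the publisher proposes): rejection yields 0 for the author; the publisher offers 0 and keeps 60.
Round 3 (the author proposes): the publisher can get 60 next round, worth 0.4 × 60 = 24 now; the author offers that and keeps 36.
Round 2 (the publisher proposes): the author can get 36 next round, worth 0.59 × 36 = 21.24 now, so the publisher offers 21.24, keeping 38.76.
Round 1 (the author proposes): the publisher can get 38.76 next round, worth 0.4 × 38.76 = 15.504 now; the author offers that and keeps 44.496.

15.50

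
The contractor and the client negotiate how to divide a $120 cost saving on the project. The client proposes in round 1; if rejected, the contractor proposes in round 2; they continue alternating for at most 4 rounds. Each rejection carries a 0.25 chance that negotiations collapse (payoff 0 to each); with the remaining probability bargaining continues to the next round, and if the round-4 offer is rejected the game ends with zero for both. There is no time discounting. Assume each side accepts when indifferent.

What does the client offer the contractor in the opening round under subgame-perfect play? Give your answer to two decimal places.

By backward induction:
Round 4 (the contractor proposes): rejection yields 0 for the client; the contractor offers 0 and keeps 120.
Round 3 (the client proposes): rejecting gives the contractor an expected 0.75 × 120 = 90; the client offers that and keeps 30.
Round 2 (the contractor proposes): rejecting gives the client an expected 0.75 × 30 = 22.5. The contractor offers 22.5 and keeps 120 − 22.5 = 97.5.
Round 1 (the client proposes): rejecting gives the contractor an expected 0.75 × 97.5 = 73.125, so the client offers 73.125, keeping 46.875.

73.13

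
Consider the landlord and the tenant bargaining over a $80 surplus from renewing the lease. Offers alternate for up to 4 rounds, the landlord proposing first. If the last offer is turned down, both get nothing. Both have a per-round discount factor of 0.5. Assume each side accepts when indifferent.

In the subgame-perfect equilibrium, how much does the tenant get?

Work backward from the last round.
Round 4 (the tenant proposes): the landlord will accept anything ≥ 0, so the tenant offers 0 and keeps 80.
Round 3 (the landlord proposes): the tenant can get 80 next round, worth 0.5 × 80 = 40 now; the landlord offers that and keeps 40.
Round 2 (the tenant proposes): the landlord can get 40 next round, worth 0.5 × 40 = 20 now. The tenant offers 20 and keeps 80 − 20 = 60.
Round 1 (the landlord proposes): the tenant can get 60 next round, worth 0.5 × 60 = 30 now; the landlord offers that and keeps 50.

30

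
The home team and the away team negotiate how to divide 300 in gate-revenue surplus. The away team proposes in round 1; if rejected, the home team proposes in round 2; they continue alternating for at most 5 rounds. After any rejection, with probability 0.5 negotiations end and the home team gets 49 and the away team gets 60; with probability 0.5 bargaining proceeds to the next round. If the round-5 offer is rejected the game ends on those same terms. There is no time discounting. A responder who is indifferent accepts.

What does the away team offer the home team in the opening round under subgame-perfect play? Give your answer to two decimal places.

Round 5 (the away team proposes): the home team gets 49 if talks fail, so the away team offers 49 and keeps 251.
Round 4 (the home team proposes): rejecting gives the away team an expected 0.5 × 251 + 0.5 × 60 = 155.5, so the home team offers 155.5, keeping 144.5.
Round 3 (the away team proposes): rejecting gives the home team an expected 0.5 × 144.5 + 0.5 × 49 = 96.75, so the away team offers 96.75, keeping 203.25.
Round 2 (the home team proposes): rejecting gives the away team an expected 0.5 × 203.25 + 0.5 × 60 = 131.625; the home team offers that and keeps 168.375.
Round 1 (the away team proposes): rejecting gives the home team an expected 0.5 × 168.375 + 0.5 × 49 = 108.6875, so the away team offers 108.6875, keeping 191.3125.

108.69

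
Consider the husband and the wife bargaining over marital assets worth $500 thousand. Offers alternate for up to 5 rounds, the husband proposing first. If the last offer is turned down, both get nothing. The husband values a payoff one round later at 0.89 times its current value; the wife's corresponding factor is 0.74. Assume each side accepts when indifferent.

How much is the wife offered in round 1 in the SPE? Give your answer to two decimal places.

Round 5 (the husband proposes): the wife will accept anything ≥ 0, so the husband offers 0 and keeps 500.
Round 4 (the wife proposes): the husband can get 500 next round, worth 0.89 × 500 = 445 now, so the wife offers 445, keeping 55.
Round 3 (the husband proposes): the wife can get 55 next round, worth 0.74 × 55 = 40.7 now, so the husband offers 40.7, keeping 459.3.
Round 2 (the wife proposes): the husband can get 459.3 next round, worth 0.89 × 459.3 = 408.777 now, so the wife offers 408.777, keeping 91.223.
Round 1 (the husband proposes): the wife can get 91.223 next round, worth 0.74 × 91.223 = 67.50502 now, so the husband offers 67.50502, keeping 432.49498.

67.51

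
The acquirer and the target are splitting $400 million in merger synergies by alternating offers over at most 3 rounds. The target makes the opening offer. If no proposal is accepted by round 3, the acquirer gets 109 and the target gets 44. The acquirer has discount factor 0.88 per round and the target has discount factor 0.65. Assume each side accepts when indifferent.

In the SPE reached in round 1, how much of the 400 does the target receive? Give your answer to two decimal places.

Round 3 (the target proposes): the acquirer gets 109 if talks fail, so the target offers 109 and keeps 291.
Round 2 (the acquirer proposes): the target can get 291 next round, worth 0.65 × 291 = 189.15 now. The acquirer offers 189.15 and keeps 400 − 189.15 = 210.85.
Round 1 (the target proposes): the acquirer can get 210.85 next round, worth 0.88 × 210.85 = 185.548 now, so the target offers 185.548, keeping 214.452.

214.45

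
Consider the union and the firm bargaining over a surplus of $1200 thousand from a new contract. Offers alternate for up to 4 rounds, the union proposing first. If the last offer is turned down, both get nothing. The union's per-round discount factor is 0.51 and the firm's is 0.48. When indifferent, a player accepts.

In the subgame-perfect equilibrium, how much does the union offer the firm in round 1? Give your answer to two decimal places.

By backward induction:
Round 4 (the firm proposes): rejection yields 0 for the union; the firm offers 0 and keeps 1200.
Round 3 (the union proposes): the firm can get 1200 next round, worth 0.48 × 1200 = 576 now, so the union offers 576, keeping 624.
Round 2 (the firm proposes): the union can get 624 next round, worth 0.51 × 624 = 318.24 now. The firm offers 318.24 and keeps 1200 − 318.24 = 881.76.
Round 1 (the union proposes): the firm can get 881.76 next round, worth 0.48 × 881.76 = 423.2448 now; the union offers that and keeps 776.7552.

423.24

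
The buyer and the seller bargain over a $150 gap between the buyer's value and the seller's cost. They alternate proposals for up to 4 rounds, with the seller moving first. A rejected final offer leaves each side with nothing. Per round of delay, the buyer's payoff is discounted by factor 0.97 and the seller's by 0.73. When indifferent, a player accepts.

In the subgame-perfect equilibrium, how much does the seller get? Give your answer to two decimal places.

By backward induction:
Round 4 (the buyer proposes): rejection yields 0 for the seller; the buyer offers 0 and keeps 150.
Round 3 (the seller proposes): the buyer can get 150 next round, worth 0.97 × 150 = 145.5 now. The seller offers 145.5 and keeps 150 − 145.5 = 4.5.
Round 2 (the buyer proposes): the seller can get 4.5 next round, worth 0.73 × 4.5 = 3.285 now, so the buyer offers 3.285, keeping 146.715.
Round 1 (the seller proposes): the buyer can get 146.715 next round, worth 0.97 × 146.715 = 142.31355 now; the seller offers that and keeps 7.68645.

7.69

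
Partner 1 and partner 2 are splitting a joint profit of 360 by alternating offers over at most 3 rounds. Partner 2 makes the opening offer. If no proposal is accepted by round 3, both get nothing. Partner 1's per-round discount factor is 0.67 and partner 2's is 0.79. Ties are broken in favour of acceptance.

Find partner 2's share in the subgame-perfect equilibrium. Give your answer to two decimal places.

309.35

Work backward from the last round.
Round 3 (partner 2 proposes): rejection yields 0 for partner 1; partner 2 offers 0 and keeps 360.
Round 2 (partner 1 proposes): partner 2 can get 360 next round, worth 0.79 × 360 = 284.4 now. Partner 1 offers 284.4 and keeps 360 − 284.4 = 75.6.
Round 1 (partner 2 proposes): partner 1 can get 75.6 next round, worth 0.67 × 75.6 = 50.652 now, so partner 2 offers 50.652, keeping 309.348.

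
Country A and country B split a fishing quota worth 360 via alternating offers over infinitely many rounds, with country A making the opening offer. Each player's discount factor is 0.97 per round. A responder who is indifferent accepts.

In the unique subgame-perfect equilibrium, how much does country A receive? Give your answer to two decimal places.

182.74

Let x be country A's share when country A proposes and y be country B's share when country B proposes.
Country B accepts iff offered ≥ 0.97·y, so x = 360 − 0.97y. Symmetrically y = 360 − 0.97x.
Substituting: x = 360 − 0.97(360 − 0.97x), giving x(1 − 0.97·0.97) = 360(1 − 0.97).
So x = 360 × 0.03 / 0.0591 ≈ 182.7411, and country B receives 360 − x ≈ 177.2589.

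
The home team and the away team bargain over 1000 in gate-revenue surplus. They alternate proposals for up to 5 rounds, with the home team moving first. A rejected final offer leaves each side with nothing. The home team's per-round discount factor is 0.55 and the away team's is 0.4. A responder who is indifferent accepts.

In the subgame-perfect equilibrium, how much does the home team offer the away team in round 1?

Round 5 (the home team proposes): the away team will accept anything ≥ 0, so the home team offers 0 and keeps 1000.
Round 4 (the away team proposes): the home team can get 1000 next round, worth 0.55 × 1000 = 550 now; the away team offers that and keeps 450.
Round 3 (the home team proposes): the away team can get 450 next round, worth 0.4 × 450 = 180 now; the home team offers that and keeps 820.
Round 2 (the away team proposes): the home team can get 820 next round, worth 0.55 × 820 = 451 now, so the away team offers 451, keeping 549.
Round 1 (the home team proposes): the away team can get 549 next round, worth 0.4 × 549 = 219.6 now; the home team offers that and keeps 780.4.

219.6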